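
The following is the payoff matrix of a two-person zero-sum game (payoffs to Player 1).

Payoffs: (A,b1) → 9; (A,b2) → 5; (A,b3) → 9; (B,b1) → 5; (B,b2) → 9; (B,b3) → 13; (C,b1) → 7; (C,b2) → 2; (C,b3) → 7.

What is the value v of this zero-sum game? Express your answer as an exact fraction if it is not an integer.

7

Row minima: A → 5, B → 5, C → 2; maximin = 5.
Column maxima: b1 → 9, b2 → 9, b3 → 13; minimax = 9.
5 ≠ 9, so there is no saddle point; optimal play is mixed.
C is strictly dominated by A, so Player 1 never plays it.
b3 is strictly dominated by b2 (it gives Player 1 strictly more in every row), so Player 2 never plays it.
On the remaining 2×2 (A, B vs b1, b2):
Let Player 1 play A with probability p. Expected payoff against b1: 9p + 5(1−p) = 4p + 5; against b2: 5p + 9(1−p) = −4p + 9.
Setting these equal: 4p + 5 = −4p + 9 ⇒ 8p = 4 ⇒ p = 1/2, and the value is (4)·(1/2) + 5 = 7.
For Player 2: with q = P(b1), equating A's and B's payoffs gives 4q + 5 = −4q + 9 ⇒ q = 1/2.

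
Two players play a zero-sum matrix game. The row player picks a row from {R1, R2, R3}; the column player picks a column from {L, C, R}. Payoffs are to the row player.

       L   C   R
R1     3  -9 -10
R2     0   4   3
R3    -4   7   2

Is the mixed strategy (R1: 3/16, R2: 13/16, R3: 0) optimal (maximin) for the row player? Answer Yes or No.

Against L this mix gives (3/16)·3 + (13/16)·0 = 9/16.
Against C this mix gives (3/16)·(-9) + (13/16)·4 = 25/16.
Against R this mix gives (3/16)·(-10) + (13/16)·3 = 9/16.
All of the column player's active replies (L, R) yield 9/16, and no column does worse for the row player. The mix makes the column player indifferent and guarantees 9/16, so it is optimal.

Yes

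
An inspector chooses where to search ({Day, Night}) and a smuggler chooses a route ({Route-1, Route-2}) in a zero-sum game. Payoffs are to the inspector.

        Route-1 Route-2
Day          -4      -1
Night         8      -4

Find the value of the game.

-8/5

Row minima: Day → -4, Night → -4; maximin = -4.
Column maxima: Route-1 → 8, Route-2 → -1; minimax = -1.
-4 ≠ -1, so there is no saddle point; optimal play is mixed.
Let the inspector play Day with probability p. Expected payoff against Route-1: (-4)p + 8(1−p) = −12p + 8; against Route-2: (-1)p + (-4)(1−p) = 3p − 4.
Setting these equal: −12p + 8 = 3p − 4 ⇒ −15p = -12 ⇒ p = 4/5, and the value is (-12)·(4/5) + 8 = -8/5.
For the smuggler: with q = P(Route-1), equating Day's and Night's payoffs gives −3q − 1 = 12q − 4 ⇒ q = 1/5.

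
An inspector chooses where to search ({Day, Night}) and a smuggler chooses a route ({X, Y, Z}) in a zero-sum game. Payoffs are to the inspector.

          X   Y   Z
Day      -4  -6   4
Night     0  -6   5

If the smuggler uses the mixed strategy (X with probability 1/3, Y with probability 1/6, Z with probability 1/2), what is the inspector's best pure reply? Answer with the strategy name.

Expected payoff of Day: (1/3)·(-4) + (1/6)·(-6) + (1/2)·4 = -1/3.
Expected payoff of Night: (1/3)·0 + (1/6)·(-6) + (1/2)·5 = 3/2.
The largest is 3/2, so the inspector's best response is Night.

Night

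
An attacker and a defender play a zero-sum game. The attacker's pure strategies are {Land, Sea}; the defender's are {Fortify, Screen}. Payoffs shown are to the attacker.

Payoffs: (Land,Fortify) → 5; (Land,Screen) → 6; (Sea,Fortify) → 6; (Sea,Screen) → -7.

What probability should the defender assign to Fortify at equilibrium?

Row minima: Land → 5, Sea → -7; maximin = 5.
Column maxima: Fortify → 6, Screen → 6; minimax = 6.
5 ≠ 6, so there is no saddle point; optimal play is mixed.
Let the attacker play Land with probability p. Expected payoff against Fortify: 5p + 6(1−p) = −p + 6; against Screen: 6p + (-7)(1−p) = 13p − 7.
Setting these equal: −p + 6 = 13p − 7 ⇒ −14p = -13 ⇒ p = 13/14, and the value is (-1)·(13/14) + 6 = 71/14.
For the defender: with q = P(Fortify), equating Land's and Sea's payoffs gives −q + 6 = 13q − 7 ⇒ q = 13/14.

13/14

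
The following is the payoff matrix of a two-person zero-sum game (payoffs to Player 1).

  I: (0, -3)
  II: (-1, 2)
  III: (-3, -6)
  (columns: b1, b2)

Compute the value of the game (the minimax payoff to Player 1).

Row minima: I → -3, II → -1, III → -6; maximin = -1.
Column maxima: b1 → 0, b2 → 2; minimax = 0.
-1 ≠ 0, so there is no saddle point; optimal play is mixed.
III is strictly dominated by I, so Player 1 never plays it.
On the remaining 2×2 (I, II vs b1, b2):
Let Player 1 play I with probability p. Expected payoff against b1: 0p + (-1)(1−p) = p − 1; against b2: (-3)p + 2(1−p) = −5p + 2.
Setting these equal: p − 1 = −5p + 2 ⇒ 6p = 3 ⇒ p = 1/2, and the value is (1)·(1/2) − 1 = -1/2.
For Player 2: with q = P(b1), equating I's and II's payoffs gives 3q − 3 = −3q + 2 ⇒ q = 5/6.

-1/2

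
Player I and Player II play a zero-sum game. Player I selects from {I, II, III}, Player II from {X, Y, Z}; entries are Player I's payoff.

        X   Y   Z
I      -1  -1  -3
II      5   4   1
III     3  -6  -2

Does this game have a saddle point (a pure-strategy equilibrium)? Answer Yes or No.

Yes

Row minima: I → -3, II → 1, III → -6; maximin = 1.
Column maxima: X → 5, Y → 4, Z → 1; minimax = 1.
maximin = minimax = 1, so a saddle point exists.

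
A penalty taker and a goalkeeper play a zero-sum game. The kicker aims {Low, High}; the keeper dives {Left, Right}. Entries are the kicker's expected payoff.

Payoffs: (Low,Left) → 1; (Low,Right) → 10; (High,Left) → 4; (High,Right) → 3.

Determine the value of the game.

Row minima: Low → 1, High → 3; maximin = 3.
Column maxima: Left → 4, Right → 10; minimax = 4.
3 ≠ 4, so there is no saddle point; optimal play is mixed.
Let the kicker play Low with probability p. Expected payoff against Left: 1p + 4(1−p) = −3p + 4; against Right: 10p + 3(1−p) = 7p + 3.
Setting these equal: −3p + 4 = 7p + 3 ⇒ −10p = -1 ⇒ p = 1/10, and the value is (-3)·(1/10) + 4 = 37/10.
For the keeper: with q = P(Left), equating Low's and High's payoffs gives −9q + 10 = q + 3 ⇒ q = 7/10.

37/10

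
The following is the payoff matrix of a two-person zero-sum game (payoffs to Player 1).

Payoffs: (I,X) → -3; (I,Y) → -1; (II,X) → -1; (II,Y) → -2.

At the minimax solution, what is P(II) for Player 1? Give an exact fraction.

Row minima: I → -3, II → -2; maximin = -2.
Column maxima: X → -1, Y → -1; minimax = -1.
-2 ≠ -1, so there is no saddle point; optimal play is mixed.
Let Player 1 play I with probability p. Expected payoff against X: (-3)p + (-1)(1−p) = −2p − 1; against Y: (-1)p + (-2)(1−p) = p − 2.
Setting these equal: −2p − 1 = p − 2 ⇒ −3p = -1 ⇒ p = 1/3, and the value is (-2)·(1/3) − 1 = -5/3.
For Player 2: with q = P(X), equating I's and II's payoffs gives −2q − 1 = q − 2 ⇒ q = 1/3.

2/3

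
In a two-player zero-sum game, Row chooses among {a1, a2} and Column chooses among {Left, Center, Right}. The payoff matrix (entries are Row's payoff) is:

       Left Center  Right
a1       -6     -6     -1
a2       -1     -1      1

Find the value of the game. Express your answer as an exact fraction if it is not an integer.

Row minima: a1 → -6, a2 → -1; maximin = -1.
Column maxima: Left → -1, Center → -1, Right → 1; minimax = -1.
Since maximin = minimax = -1, there is a saddle point and the value is -1.

-1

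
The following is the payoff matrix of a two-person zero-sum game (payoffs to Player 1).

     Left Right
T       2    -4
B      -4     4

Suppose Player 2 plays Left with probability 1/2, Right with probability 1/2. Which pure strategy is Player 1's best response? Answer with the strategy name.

Expected payoff of T: (1/2)·2 + (1/2)·(-4) = -1.
Expected payoff of B: (1/2)·(-4) + (1/2)·4 = 0.
The largest is 0, so Player 1's best response is B.

B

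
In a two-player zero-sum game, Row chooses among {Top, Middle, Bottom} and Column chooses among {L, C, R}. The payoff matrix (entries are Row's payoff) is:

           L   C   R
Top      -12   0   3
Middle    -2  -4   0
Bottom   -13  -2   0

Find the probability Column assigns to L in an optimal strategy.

Row minima: Top → -12, Middle → -4, Bottom → -13; maximin = -4.
Column maxima: L → -2, C → 0, R → 3; minimax = -2.
-4 ≠ -2, so there is no saddle point; optimal play is mixed.
Bottom is strictly dominated by Top, so Row never plays it.
R is strictly dominated by L (it gives Row strictly more in every row), so Column never plays it.
On the remaining 2×2 (Top, Middle vs L, C):
Let Row play Top with probability p. Expected payoff against L: (-12)p + (-2)(1−p) = −10p − 2; against C: 0p + (-4)(1−p) = 4p − 4.
Setting these equal: −10p − 2 = 4p − 4 ⇒ −14p = -2 ⇒ p = 1/7, and the value is (-10)·(1/7) − 2 = -24/7.
For Column: with q = P(L), equating Top's and Middle's payoffs gives −12q = 2q − 4 ⇒ q = 2/7.

2/7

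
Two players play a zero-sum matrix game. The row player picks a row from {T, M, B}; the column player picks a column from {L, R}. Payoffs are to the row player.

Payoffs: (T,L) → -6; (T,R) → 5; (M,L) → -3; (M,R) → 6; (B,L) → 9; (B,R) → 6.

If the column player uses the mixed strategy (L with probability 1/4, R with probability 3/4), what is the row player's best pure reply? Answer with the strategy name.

B

Expected payoff of T: (1/4)·(-6) + (3/4)·5 = 9/4.
Expected payoff of M: (1/4)·(-3) + (3/4)·6 = 15/4.
Expected payoff of B: (1/4)·9 + (3/4)·6 = 27/4.
The largest is 27/4, so the row player's best response is B.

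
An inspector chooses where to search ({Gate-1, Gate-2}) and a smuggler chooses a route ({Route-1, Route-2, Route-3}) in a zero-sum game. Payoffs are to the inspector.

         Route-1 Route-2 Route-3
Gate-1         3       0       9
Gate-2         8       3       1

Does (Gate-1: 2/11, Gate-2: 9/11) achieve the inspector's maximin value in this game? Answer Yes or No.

Yes

Against Route-1 this mix gives (2/11)·3 + (9/11)·8 = 78/11.
Against Route-2 this mix gives (2/11)·0 + (9/11)·3 = 27/11.
Against Route-3 this mix gives (2/11)·9 + (9/11)·1 = 27/11.
All of the smuggler's active replies (Route-2, Route-3) yield 27/11, and no column does worse for the inspector. The mix makes the smuggler indifferent and guarantees 27/11, so it is optimal.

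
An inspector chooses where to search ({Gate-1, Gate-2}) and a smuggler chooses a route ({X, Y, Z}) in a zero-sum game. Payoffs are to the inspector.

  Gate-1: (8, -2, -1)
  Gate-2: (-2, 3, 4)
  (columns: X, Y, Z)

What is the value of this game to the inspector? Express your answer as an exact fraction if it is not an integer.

4/3

Row minima: Gate-1 → -2, Gate-2 → -2; maximin = -2.
Column maxima: X → 8, Y → 3, Z → 4; minimax = 3.
-2 ≠ 3, so there is no saddle point; optimal play is mixed.
Z is strictly dominated by Y (it gives the inspector strictly more in every row), so the smuggler never plays it.
On the remaining 2×2 (Gate-1, Gate-2 vs X, Y):
Let the inspector play Gate-1 with probability p. Expected payoff against X: 8p + (-2)(1−p) = 10p − 2; against Y: (-2)p + 3(1−p) = −5p + 3.
Setting these equal: 10p − 2 = −5p + 3 ⇒ 15p = 5 ⇒ p = 1/3, and the value is (10)·(1/3) − 2 = 4/3.
For the smuggler: with q = P(X), equating Gate-1's and Gate-2's payoffs gives 10q − 2 = −5q + 3 ⇒ q = 1/3.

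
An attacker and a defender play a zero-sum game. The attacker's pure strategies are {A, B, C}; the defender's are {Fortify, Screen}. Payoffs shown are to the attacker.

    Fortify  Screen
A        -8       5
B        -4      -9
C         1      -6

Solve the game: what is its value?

-43/20

Row minima: A → -8, B → -9, C → -6; maximin = -6.
Column maxima: Fortify → 1, Screen → 5; minimax = 1.
-6 ≠ 1, so there is no saddle point; optimal play is mixed.
B is strictly dominated by C, so the attacker never plays it.
On the remaining 2×2 (A, C vs Fortify, Screen):
Let the attacker play A with probability p. Expected payoff against Fortify: (-8)p + 1(1−p) = −9p + 1; against Screen: 5p + (-6)(1−p) = 11p − 6.
Setting these equal: −9p + 1 = 11p − 6 ⇒ −20p = -7 ⇒ p = 7/20, and the value is (-9)·(7/20) + 1 = -43/20.
For the defender: with q = P(Fortify), equating A's and C's payoffs gives −13q + 5 = 7q − 6 ⇒ q = 11/20.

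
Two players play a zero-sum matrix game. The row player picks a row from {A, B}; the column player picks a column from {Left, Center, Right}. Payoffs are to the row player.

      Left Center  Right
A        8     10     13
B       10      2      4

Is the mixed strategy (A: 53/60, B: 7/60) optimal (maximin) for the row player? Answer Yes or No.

Against Left this mix gives (53/60)·8 + (7/60)·10 = 247/30.
Against Center this mix gives (53/60)·10 + (7/60)·2 = 136/15.
Against Right this mix gives (53/60)·13 + (7/60)·4 = 239/20.
The column player will play Left, holding the row player to 247/30. Shifting weight toward the row that does better against Left would raise this floor (the equalizing mix achieves 42/5 against both Left and Center), so the proposed strategy is not optimal.

No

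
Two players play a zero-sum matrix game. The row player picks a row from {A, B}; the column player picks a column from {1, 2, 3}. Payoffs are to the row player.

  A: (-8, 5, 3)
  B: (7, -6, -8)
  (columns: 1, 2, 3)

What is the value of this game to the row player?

Row minima: A → -8, B → -8; maximin = -8.
Column maxima: 1 → 7, 2 → 5, 3 → 3; minimax = 3.
-8 ≠ 3, so there is no saddle point; optimal play is mixed.
2 is strictly dominated by 3 (it gives the row player strictly more in every row), so the column player never plays it.
On the remaining 2×2 (A, B vs 1, 3):
Let the row player play A with probability p. Expected payoff against 1: (-8)p + 7(1−p) = −15p + 7; against 3: 3p + (-8)(1−p) = 11p − 8.
Setting these equal: −15p + 7 = 11p − 8 ⇒ −26p = -15 ⇒ p = 15/26, and the value is (-15)·(15/26) + 7 = -43/26.
For the column player: with q = P(1), equating A's and B's payoffs gives −11q + 3 = 15q − 8 ⇒ q = 11/26.

-43/26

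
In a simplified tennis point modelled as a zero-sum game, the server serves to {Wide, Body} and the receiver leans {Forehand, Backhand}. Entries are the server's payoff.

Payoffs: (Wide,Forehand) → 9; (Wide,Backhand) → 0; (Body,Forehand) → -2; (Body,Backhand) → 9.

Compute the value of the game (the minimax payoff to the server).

81/20

Row minima: Wide → 0, Body → -2; maximin = 0.
Column maxima: Forehand → 9, Backhand → 9; minimax = 9.
0 ≠ 9, so there is no saddle point; optimal play is mixed.
Let the server play Wide with probability p. Expected payoff against Forehand: 9p + (-2)(1−p) = 11p − 2; against Backhand: 0p + 9(1−p) = −9p + 9.
Setting these equal: 11p − 2 = −9p + 9 ⇒ 20p = 11 ⇒ p = 11/20, and the value is (11)·(11/20) − 2 = 81/20.
For the receiver: with q = P(Forehand), equating Wide's and Body's payoffs gives 9q = −11q + 9 ⇒ q = 9/20.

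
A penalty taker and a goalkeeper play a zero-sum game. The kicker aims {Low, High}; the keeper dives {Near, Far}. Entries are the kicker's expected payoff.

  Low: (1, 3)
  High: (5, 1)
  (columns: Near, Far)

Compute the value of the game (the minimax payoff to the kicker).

Row minima: Low → 1, High → 1; maximin = 1.
Column maxima: Near → 5, Far → 3; minimax = 3.
1 ≠ 3, so there is no saddle point; optimal play is mixed.
Let the kicker play Low with probability p. Expected payoff against Near: 1p + 5(1−p) = −4p + 5; against Far: 3p + 1(1−p) = 2p + 1.
Setting these equal: −4p + 5 = 2p + 1 ⇒ −6p = -4 ⇒ p = 2/3, and the value is (-4)·(2/3) + 5 = 7/3.
For the keeper: with q = P(Near), equating Low's and High's payoffs gives −2q + 3 = 4q + 1 ⇒ q = 1/3.

7/3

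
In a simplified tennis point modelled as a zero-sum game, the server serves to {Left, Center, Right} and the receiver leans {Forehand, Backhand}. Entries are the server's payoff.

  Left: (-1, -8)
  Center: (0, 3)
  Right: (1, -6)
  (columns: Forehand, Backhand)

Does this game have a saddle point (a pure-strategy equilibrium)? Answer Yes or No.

No

Row minima: Left → -8, Center → 0, Right → -6; maximin = 0.
Column maxima: Forehand → 1, Backhand → 3; minimax = 1.
0 ≠ 1, so no pure-strategy equilibrium exists.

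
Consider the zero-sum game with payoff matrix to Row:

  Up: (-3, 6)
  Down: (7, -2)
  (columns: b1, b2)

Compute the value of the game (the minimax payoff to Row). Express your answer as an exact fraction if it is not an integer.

2

Row minima: Up → -3, Down → -2; maximin = -2.
Column maxima: b1 → 7, b2 → 6; minimax = 6.
-2 ≠ 6, so there is no saddle point; optimal play is mixed.
Let Row play Up with probability p. Expected payoff against b1: (-3)p + 7(1−p) = −10p + 7; against b2: 6p + (-2)(1−p) = 8p − 2.
Setting these equal: −10p + 7 = 8p − 2 ⇒ −18p = -9 ⇒ p = 1/2, and the value is (-10)·(1/2) + 7 = 2.
For Column: with q = P(b1), equating Up's and Down's payoffs gives −9q + 6 = 9q − 2 ⇒ q = 4/9.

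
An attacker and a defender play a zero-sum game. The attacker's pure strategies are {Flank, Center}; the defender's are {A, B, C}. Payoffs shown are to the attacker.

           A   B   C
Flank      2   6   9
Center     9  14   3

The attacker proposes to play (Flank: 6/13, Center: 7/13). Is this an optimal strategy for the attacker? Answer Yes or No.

Against A this mix gives (6/13)·2 + (7/13)·9 = 75/13.
Against B this mix gives (6/13)·6 + (7/13)·14 = 134/13.
Against C this mix gives (6/13)·9 + (7/13)·3 = 75/13.
All of the defender's active replies (A, C) yield 75/13, and no column does worse for the attacker. The mix makes the defender indifferent and guarantees 75/13, so it is optimal.

Yes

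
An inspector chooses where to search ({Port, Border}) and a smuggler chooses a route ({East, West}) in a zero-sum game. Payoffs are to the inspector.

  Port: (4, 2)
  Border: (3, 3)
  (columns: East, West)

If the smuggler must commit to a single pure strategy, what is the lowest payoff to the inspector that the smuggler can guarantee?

3

Column maxima: East → 4, West → 3.
The smallest of these is 3.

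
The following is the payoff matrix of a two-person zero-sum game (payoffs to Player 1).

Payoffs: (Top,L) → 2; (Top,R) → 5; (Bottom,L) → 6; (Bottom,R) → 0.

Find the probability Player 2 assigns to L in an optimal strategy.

Row minima: Top → 2, Bottom → 0; maximin = 2.
Column maxima: L → 6, R → 5; minimax = 5.
2 ≠ 5, so there is no saddle point; optimal play is mixed.
Let Player 1 play Top with probability p. Expected payoff against L: 2p + 6(1−p) = −4p + 6; against R: 5p + 0(1−p) = 5p.
Setting these equal: −4p + 6 = 5p ⇒ −9p = -6 ⇒ p = 2/3, and the value is (-4)·(2/3) + 6 = 10/3.
For Player 2: with q = P(L), equating Top's and Bottom's payoffs gives −3q + 5 = 6q ⇒ q = 5/9.

5/9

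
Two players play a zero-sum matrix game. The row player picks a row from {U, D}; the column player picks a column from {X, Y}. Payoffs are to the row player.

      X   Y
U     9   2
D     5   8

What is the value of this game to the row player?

Row minima: U → 2, D → 5; maximin = 5.
Column maxima: X → 9, Y → 8; minimax = 8.
5 ≠ 8, so there is no saddle point; optimal play is mixed.
Let the row player play U with probability p. Expected payoff against X: 9p + 5(1−p) = 4p + 5; against Y: 2p + 8(1−p) = −6p + 8.
Setting these equal: 4p + 5 = −6p + 8 ⇒ 10p = 3 ⇒ p = 3/10, and the value is (4)·(3/10) + 5 = 31/5.
For the column player: with q = P(X), equating U's and D's payoffs gives 7q + 2 = −3q + 8 ⇒ q = 3/5.

31/5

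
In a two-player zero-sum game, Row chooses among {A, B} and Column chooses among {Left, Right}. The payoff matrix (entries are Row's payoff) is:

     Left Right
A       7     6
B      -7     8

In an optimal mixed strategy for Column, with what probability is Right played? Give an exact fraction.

7/8

Row minima: A → 6, B → -7; maximin = 6.
Column maxima: Left → 7, Right → 8; minimax = 7.
6 ≠ 7, so there is no saddle point; optimal play is mixed.
Let Row play A with probability p. Expected payoff against Left: 7p + (-7)(1−p) = 14p − 7; against Right: 6p + 8(1−p) = −2p + 8.
Setting these equal: 14p − 7 = −2p + 8 ⇒ 16p = 15 ⇒ p = 15/16, and the value is (14)·(15/16) − 7 = 49/8.
For Column: with q = P(Left), equating A's and B's payoffs gives q + 6 = −15q + 8 ⇒ q = 1/8.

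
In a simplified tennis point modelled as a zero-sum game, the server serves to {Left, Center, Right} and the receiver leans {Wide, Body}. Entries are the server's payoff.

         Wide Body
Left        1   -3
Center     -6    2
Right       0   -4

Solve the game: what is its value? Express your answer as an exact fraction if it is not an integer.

-4/3

Row minima: Left → -3, Center → -6, Right → -4; maximin = -3.
Column maxima: Wide → 1, Body → 2; minimax = 1.
-3 ≠ 1, so there is no saddle point; optimal play is mixed.
Right is strictly dominated by Left, so the server never plays it.
On the remaining 2×2 (Left, Center vs Wide, Body):
Let the server play Left with probability p. Expected payoff against Wide: 1p + (-6)(1−p) = 7p − 6; against Body: (-3)p + 2(1−p) = −5p + 2.
Setting these equal: 7p − 6 = −5p + 2 ⇒ 12p = 8 ⇒ p = 2/3, and the value is (7)·(2/3) − 6 = -4/3.
For the receiver: with q = P(Wide), equating Left's and Center's payoffs gives 4q − 3 = −8q + 2 ⇒ q = 5/12.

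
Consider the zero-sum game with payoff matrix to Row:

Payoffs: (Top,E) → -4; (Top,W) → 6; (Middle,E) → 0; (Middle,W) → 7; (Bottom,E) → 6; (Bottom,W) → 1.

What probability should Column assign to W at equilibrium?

Row minima: Top → -4, Middle → 0, Bottom → 1; maximin = 1.
Column maxima: E → 6, W → 7; minimax = 6.
1 ≠ 6, so there is no saddle point; optimal play is mixed.
Top is strictly dominated by Middle, so Row never plays it.
On the remaining 2×2 (Middle, Bottom vs E, W):
Let Row play Middle with probability p. Expected payoff against E: 0p + 6(1−p) = −6p + 6; against W: 7p + 1(1−p) = 6p + 1.
Setting these equal: −6p + 6 = 6p + 1 ⇒ −12p = -5 ⇒ p = 5/12, and the value is (-6)·(5/12) + 6 = 7/2.
For Column: with q = P(E), equating Middle's and Bottom's payoffs gives −7q + 7 = 5q + 1 ⇒ q = 1/2.

1/2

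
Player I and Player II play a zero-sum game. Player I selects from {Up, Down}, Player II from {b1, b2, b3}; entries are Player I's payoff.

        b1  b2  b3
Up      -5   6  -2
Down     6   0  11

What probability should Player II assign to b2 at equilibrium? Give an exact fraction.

Row minima: Up → -5, Down → 0; maximin = 0.
Column maxima: b1 → 6, b2 → 6, b3 → 11; minimax = 6.
0 ≠ 6, so there is no saddle point; optimal play is mixed.
b3 is strictly dominated by b1 (it gives Player I strictly more in every row), so Player II never plays it.
On the remaining 2×2 (Up, Down vs b1, b2):
Let Player I play Up with probability p. Expected payoff against b1: (-5)p + 6(1−p) = −11p + 6; against b2: 6p + 0(1−p) = 6p.
Setting these equal: −11p + 6 = 6p ⇒ −17p = -6 ⇒ p = 6/17, and the value is (-11)·(6/17) + 6 = 36/17.
For Player II: with q = P(b1), equating Up's and Down's payoffs gives −11q + 6 = 6q ⇒ q = 6/17.

11/17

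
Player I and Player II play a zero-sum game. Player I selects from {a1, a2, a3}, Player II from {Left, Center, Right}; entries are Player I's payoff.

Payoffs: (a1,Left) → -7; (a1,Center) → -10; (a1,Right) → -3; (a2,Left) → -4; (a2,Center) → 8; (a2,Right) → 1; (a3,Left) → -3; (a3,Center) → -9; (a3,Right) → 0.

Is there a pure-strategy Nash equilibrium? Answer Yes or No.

No

Row minima: a1 → -10, a2 → -4, a3 → -9; maximin = -4.
Column maxima: Left → -3, Center → 8, Right → 1; minimax = -3.
-4 ≠ -3, so no pure-strategy equilibrium exists.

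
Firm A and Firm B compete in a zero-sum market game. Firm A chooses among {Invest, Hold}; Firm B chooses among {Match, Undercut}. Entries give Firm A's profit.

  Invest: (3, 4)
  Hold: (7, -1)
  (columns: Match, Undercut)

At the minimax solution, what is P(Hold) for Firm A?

Row minima: Invest → 3, Hold → -1; maximin = 3.
Column maxima: Match → 7, Undercut → 4; minimax = 4.
3 ≠ 4, so there is no saddle point; optimal play is mixed.
Let Firm A play Invest with probability p. Expected payoff against Match: 3p + 7(1−p) = −4p + 7; against Undercut: 4p + (-1)(1−p) = 5p − 1.
Setting these equal: −4p + 7 = 5p − 1 ⇒ −9p = -8 ⇒ p = 8/9, and the value is (-4)·(8/9) + 7 = 31/9.
For Firm B: with q = P(Match), equating Invest's and Hold's payoffs gives −q + 4 = 8q − 1 ⇒ q = 5/9.

1/9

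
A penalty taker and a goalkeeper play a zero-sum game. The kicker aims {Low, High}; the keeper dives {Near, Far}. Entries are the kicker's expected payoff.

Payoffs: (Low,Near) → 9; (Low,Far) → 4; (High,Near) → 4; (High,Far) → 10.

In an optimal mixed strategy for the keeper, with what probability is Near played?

6/11

Row minima: Low → 4, High → 4; maximin = 4.
Column maxima: Near → 9, Far → 10; minimax = 9.
4 ≠ 9, so there is no saddle point; optimal play is mixed.
Let the kicker play Low with probability p. Expected payoff against Near: 9p + 4(1−p) = 5p + 4; against Far: 4p + 10(1−p) = −6p + 10.
Setting these equal: 5p + 4 = −6p + 10 ⇒ 11p = 6 ⇒ p = 6/11, and the value is (5)·(6/11) + 4 = 74/11.
For the keeper: with q = P(Near), equating Low's and High's payoffs gives 5q + 4 = −6q + 10 ⇒ q = 6/11.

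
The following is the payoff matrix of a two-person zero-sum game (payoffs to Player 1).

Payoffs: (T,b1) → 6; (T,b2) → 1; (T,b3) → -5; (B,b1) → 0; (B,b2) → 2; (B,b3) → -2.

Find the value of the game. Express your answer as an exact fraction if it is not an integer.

-2

Row minima: T → -5, B → -2; maximin = -2.
Column maxima: b1 → 6, b2 → 2, b3 → -2; minimax = -2.
Since maximin = minimax = -2, there is a saddle point and the value is -2.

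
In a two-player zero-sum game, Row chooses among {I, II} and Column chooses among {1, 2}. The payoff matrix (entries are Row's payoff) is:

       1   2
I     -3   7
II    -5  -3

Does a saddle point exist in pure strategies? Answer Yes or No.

Row minima: I → -3, II → -5; maximin = -3.
Column maxima: 1 → -3, 2 → 7; minimax = -3.
maximin = minimax = -3, so a saddle point exists.

Yes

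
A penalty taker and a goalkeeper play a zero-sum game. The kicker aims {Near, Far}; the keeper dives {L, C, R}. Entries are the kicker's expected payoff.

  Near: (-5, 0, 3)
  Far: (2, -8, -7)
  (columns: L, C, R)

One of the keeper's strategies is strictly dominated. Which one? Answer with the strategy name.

R

C holds the kicker's payoff strictly below R in every row: 0 < 3, -8 < -7.
So R is strictly dominated for the keeper.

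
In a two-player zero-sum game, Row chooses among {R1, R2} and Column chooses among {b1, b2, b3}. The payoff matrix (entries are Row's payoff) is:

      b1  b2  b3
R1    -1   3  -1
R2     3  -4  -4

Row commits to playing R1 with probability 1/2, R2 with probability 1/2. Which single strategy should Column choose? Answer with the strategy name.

If Column plays b1, Row's expected payoff is (1/2)·(-1) + (1/2)·3 = 1.
If Column plays b2, Row's expected payoff is (1/2)·3 + (1/2)·(-4) = -1/2.
If Column plays b3, Row's expected payoff is (1/2)·(-1) + (1/2)·(-4) = -5/2.
Column minimizes Row's payoff; the smallest is -5/2, so the best response is b3.

b3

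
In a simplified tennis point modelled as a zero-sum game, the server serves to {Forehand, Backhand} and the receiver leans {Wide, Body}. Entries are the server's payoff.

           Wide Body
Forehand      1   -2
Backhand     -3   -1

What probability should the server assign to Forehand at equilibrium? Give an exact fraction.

Row minima: Forehand → -2, Backhand → -3; maximin = -2.
Column maxima: Wide → 1, Body → -1; minimax = -1.
-2 ≠ -1, so there is no saddle point; optimal play is mixed.
Let the server play Forehand with probability p. Expected payoff against Wide: 1p + (-3)(1−p) = 4p − 3; against Body: (-2)p + (-1)(1−p) = −p − 1.
Setting these equal: 4p − 3 = −p − 1 ⇒ 5p = 2 ⇒ p = 2/5, and the value is (4)·(2/5) − 3 = -7/5.
For the receiver: with q = P(Wide), equating Forehand's and Backhand's payoffs gives 3q − 2 = −2q − 1 ⇒ q = 1/5.

2/5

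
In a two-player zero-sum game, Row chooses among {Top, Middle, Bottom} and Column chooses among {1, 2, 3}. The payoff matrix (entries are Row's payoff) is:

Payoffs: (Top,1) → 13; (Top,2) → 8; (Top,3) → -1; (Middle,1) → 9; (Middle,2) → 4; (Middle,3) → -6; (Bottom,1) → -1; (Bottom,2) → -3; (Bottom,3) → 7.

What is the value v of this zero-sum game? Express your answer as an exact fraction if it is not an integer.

Row minima: Top → -1, Middle → -6, Bottom → -3; maximin = -1.
Column maxima: 1 → 13, 2 → 8, 3 → 7; minimax = 7.
-1 ≠ 7, so there is no saddle point; optimal play is mixed.
Middle is strictly dominated by Top, so Row never plays it.
1 is strictly dominated by 2 (it gives Row strictly more in every row), so Column never plays it.
On the remaining 2×2 (Top, Bottom vs 2, 3):
Let Row play Top with probability p. Expected payoff against 2: 8p + (-3)(1−p) = 11p − 3; against 3: (-1)p + 7(1−p) = −8p + 7.
Setting these equal: 11p − 3 = −8p + 7 ⇒ 19p = 10 ⇒ p = 10/19, and the value is (11)·(10/19) − 3 = 53/19.
For Column: with q = P(2), equating Top's and Bottom's payoffs gives 9q − 1 = −10q + 7 ⇒ q = 8/19.

53/19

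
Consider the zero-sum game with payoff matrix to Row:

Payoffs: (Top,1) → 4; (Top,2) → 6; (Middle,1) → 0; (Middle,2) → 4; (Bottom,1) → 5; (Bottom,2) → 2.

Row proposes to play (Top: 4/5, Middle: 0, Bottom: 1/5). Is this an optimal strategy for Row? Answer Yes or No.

Against 1 this mix gives (4/5)·4 + (1/5)·5 = 21/5.
Against 2 this mix gives (4/5)·6 + (1/5)·2 = 26/5.
Column will play 1, holding Row to 21/5. Shifting weight toward the row that does better against 1 would raise this floor (the equalizing mix achieves 22/5 against both 1 and 2), so the proposed strategy is not optimal.

No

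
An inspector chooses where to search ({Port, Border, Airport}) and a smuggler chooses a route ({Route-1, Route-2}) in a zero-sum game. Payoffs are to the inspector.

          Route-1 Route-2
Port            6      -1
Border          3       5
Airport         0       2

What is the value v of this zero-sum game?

11/3

Row minima: Port → -1, Border → 3, Airport → 0; maximin = 3.
Column maxima: Route-1 → 6, Route-2 → 5; minimax = 5.
3 ≠ 5, so there is no saddle point; optimal play is mixed.
Airport is strictly dominated by Border, so the inspector never plays it.
On the remaining 2×2 (Port, Border vs Route-1, Route-2):
Let the inspector play Port with probability p. Expected payoff against Route-1: 6p + 3(1−p) = 3p + 3; against Route-2: (-1)p + 5(1−p) = −6p + 5.
Setting these equal: 3p + 3 = −6p + 5 ⇒ 9p = 2 ⇒ p = 2/9, and the value is (3)·(2/9) + 3 = 11/3.
For the smuggler: with q = P(Route-1), equating Port's and Border's payoffs gives 7q − 1 = −2q + 5 ⇒ q = 2/3.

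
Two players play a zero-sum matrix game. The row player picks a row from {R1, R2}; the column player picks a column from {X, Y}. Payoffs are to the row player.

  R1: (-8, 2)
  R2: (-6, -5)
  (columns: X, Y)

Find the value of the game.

Row minima: R1 → -8, R2 → -6; maximin = -6.
Column maxima: X → -6, Y → 2; minimax = -6.
Since maximin = minimax = -6, there is a saddle point and the value is -6.

-6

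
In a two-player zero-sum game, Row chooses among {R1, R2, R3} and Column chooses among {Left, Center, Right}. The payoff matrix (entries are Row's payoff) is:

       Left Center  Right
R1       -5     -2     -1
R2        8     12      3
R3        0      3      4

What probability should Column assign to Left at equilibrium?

Row minima: R1 → -5, R2 → 3, R3 → 0; maximin = 3.
Column maxima: Left → 8, Center → 12, Right → 4; minimax = 4.
3 ≠ 4, so there is no saddle point; optimal play is mixed.
R1 is strictly dominated by R2, so Row never plays it.
Center is strictly dominated by Left (it gives Row strictly more in every row), so Column never plays it.
On the remaining 2×2 (R2, R3 vs Left, Right):
Let Row play R2 with probability p. Expected payoff against Left: 8p + 0(1−p) = 8p; against Right: 3p + 4(1−p) = −p + 4.
Setting these equal: 8p = −p + 4 ⇒ 9p = 4 ⇒ p = 4/9, and the value is (8)·(4/9) = 32/9.
For Column: with q = P(Left), equating R2's and R3's payoffs gives 5q + 3 = −4q + 4 ⇒ q = 1/9.

1/9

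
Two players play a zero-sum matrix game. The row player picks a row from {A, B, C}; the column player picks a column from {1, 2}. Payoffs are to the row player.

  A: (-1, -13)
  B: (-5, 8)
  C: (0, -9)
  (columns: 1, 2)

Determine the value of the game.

Row minima: A → -13, B → -5, C → -9; maximin = -5.
Column maxima: 1 → 0, 2 → 8; minimax = 0.
-5 ≠ 0, so there is no saddle point; optimal play is mixed.
A is strictly dominated by C, so the row player never plays it.
On the remaining 2×2 (B, C vs 1, 2):
Let the row player play B with probability p. Expected payoff against 1: (-5)p + 0(1−p) = −5p; against 2: 8p + (-9)(1−p) = 17p − 9.
Setting these equal: −5p = 17p − 9 ⇒ −22p = -9 ⇒ p = 9/22, and the value is (-5)·(9/22) = -45/22.
For the column player: with q = P(1), equating B's and C's payoffs gives −13q + 8 = 9q − 9 ⇒ q = 17/22.

-45/22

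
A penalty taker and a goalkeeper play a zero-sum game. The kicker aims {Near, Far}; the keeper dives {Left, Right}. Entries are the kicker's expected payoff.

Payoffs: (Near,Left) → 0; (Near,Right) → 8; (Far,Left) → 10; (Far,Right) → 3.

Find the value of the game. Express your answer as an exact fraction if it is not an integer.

16/3

Row minima: Near → 0, Far → 3; maximin = 3.
Column maxima: Left → 10, Right → 8; minimax = 8.
3 ≠ 8, so there is no saddle point; optimal play is mixed.
Let the kicker play Near with probability p. Expected payoff against Left: 0p + 10(1−p) = −10p + 10; against Right: 8p + 3(1−p) = 5p + 3.
Setting these equal: −10p + 10 = 5p + 3 ⇒ −15p = -7 ⇒ p = 7/15, and the value is (-10)·(7/15) + 10 = 16/3.
For the keeper: with q = P(Left), equating Near's and Far's payoffs gives −8q + 8 = 7q + 3 ⇒ q = 1/3.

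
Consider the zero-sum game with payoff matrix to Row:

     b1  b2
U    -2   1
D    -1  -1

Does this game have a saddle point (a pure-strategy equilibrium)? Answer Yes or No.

Row minima: U → -2, D → -1; maximin = -1.
Column maxima: b1 → -1, b2 → 1; minimax = -1.
maximin = minimax = -1, so a saddle point exists.

Yes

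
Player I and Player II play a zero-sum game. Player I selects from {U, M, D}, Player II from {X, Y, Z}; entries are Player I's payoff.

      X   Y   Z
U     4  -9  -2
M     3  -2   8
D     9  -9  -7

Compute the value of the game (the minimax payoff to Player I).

Row minima: U → -9, M → -2, D → -9; maximin = -2.
Column maxima: X → 9, Y → -2, Z → 8; minimax = -2.
Since maximin = minimax = -2, there is a saddle point and the value is -2.

-2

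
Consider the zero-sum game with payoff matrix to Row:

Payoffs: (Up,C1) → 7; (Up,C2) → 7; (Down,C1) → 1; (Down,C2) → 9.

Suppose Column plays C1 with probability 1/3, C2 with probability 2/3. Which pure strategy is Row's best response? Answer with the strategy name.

Up

Expected payoff of Up: (1/3)·7 + (2/3)·7 = 7.
Expected payoff of Down: (1/3)·1 + (2/3)·9 = 19/3.
The largest is 7, so Row's best response is Up.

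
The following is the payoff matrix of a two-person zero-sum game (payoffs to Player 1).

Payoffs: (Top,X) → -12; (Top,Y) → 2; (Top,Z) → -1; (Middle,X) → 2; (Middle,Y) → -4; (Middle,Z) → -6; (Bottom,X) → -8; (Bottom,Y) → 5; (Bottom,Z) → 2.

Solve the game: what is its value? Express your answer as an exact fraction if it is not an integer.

-22/9

Row minima: Top → -12, Middle → -6, Bottom → -8; maximin = -6.
Column maxima: X → 2, Y → 5, Z → 2; minimax = 2.
-6 ≠ 2, so there is no saddle point; optimal play is mixed.
Top is strictly dominated by Bottom, so Player 1 never plays it.
Y is strictly dominated by Z (it gives Player 1 strictly more in every row), so Player 2 never plays it.
On the remaining 2×2 (Middle, Bottom vs X, Z):
Let Player 1 play Middle with probability p. Expected payoff against X: 2p + (-8)(1−p) = 10p − 8; against Z: (-6)p + 2(1−p) = −8p + 2.
Setting these equal: 10p − 8 = −8p + 2 ⇒ 18p = 10 ⇒ p = 5/9, and the value is (10)·(5/9) − 8 = -22/9.
For Player 2: with q = P(X), equating Middle's and Bottom's payoffs gives 8q − 6 = −10q + 2 ⇒ q = 4/9.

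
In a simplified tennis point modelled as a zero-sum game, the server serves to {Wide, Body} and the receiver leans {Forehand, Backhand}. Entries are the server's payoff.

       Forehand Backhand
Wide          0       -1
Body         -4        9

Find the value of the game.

Row minima: Wide → -1, Body → -4; maximin = -1.
Column maxima: Forehand → 0, Backhand → 9; minimax = 0.
-1 ≠ 0, so there is no saddle point; optimal play is mixed.
Let the server play Wide with probability p. Expected payoff against Forehand: 0p + (-4)(1−p) = 4p − 4; against Backhand: (-1)p + 9(1−p) = −10p + 9.
Setting these equal: 4p − 4 = −10p + 9 ⇒ 14p = 13 ⇒ p = 13/14, and the value is (4)·(13/14) − 4 = -2/7.
For the receiver: with q = P(Forehand), equating Wide's and Body's payoffs gives q − 1 = −13q + 9 ⇒ q = 5/7.

-2/7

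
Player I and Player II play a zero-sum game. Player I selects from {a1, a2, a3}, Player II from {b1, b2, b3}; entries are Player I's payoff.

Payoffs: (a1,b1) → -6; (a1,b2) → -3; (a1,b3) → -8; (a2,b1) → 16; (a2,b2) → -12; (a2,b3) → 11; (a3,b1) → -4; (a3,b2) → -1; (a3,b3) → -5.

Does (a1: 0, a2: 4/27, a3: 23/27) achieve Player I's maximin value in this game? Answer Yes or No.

Against b1 this mix gives (4/27)·16 + (23/27)·(-4) = -28/27.
Against b2 this mix gives (4/27)·(-12) + (23/27)·(-1) = -71/27.
Against b3 this mix gives (4/27)·11 + (23/27)·(-5) = -71/27.
All of Player II's active replies (b2, b3) yield -71/27, and no column does worse for Player I. The mix makes Player II indifferent and guarantees -71/27, so it is optimal.

Yes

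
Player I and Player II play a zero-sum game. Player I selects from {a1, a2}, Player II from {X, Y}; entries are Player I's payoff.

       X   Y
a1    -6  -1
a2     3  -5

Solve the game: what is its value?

-33/13

Row minima: a1 → -6, a2 → -5; maximin = -5.
Column maxima: X → 3, Y → -1; minimax = -1.
-5 ≠ -1, so there is no saddle point; optimal play is mixed.
Let Player I play a1 with probability p. Expected payoff against X: (-6)p + 3(1−p) = −9p + 3; against Y: (-1)p + (-5)(1−p) = 4p − 5.
Setting these equal: −9p + 3 = 4p − 5 ⇒ −13p = -8 ⇒ p = 8/13, and the value is (-9)·(8/13) + 3 = -33/13.
For Player II: with q = P(X), equating a1's and a2's payoffs gives −5q − 1 = 8q − 5 ⇒ q = 4/13.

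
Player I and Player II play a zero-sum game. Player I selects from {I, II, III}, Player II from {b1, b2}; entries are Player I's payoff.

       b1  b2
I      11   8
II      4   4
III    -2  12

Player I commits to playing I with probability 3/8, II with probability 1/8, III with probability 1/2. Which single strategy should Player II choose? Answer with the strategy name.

If Player II plays b1, Player I's expected payoff is (3/8)·11 + (1/8)·4 + (1/2)·(-2) = 29/8.
If Player II plays b2, Player I's expected payoff is (3/8)·8 + (1/8)·4 + (1/2)·12 = 19/2.
Player II minimizes Player I's payoff; the smallest is 29/8, so the best response is b1.

b1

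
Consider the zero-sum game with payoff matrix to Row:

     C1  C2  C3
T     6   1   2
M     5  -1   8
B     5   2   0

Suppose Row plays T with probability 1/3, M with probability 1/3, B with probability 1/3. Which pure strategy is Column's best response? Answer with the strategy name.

If Column plays C1, Row's expected payoff is (1/3)·6 + (1/3)·5 + (1/3)·5 = 16/3.
If Column plays C2, Row's expected payoff is (1/3)·1 + (1/3)·(-1) + (1/3)·2 = 2/3.
If Column plays C3, Row's expected payoff is (1/3)·2 + (1/3)·8 + (1/3)·0 = 10/3.
Column minimizes Row's payoff; the smallest is 2/3, so the best response is C2.

C2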